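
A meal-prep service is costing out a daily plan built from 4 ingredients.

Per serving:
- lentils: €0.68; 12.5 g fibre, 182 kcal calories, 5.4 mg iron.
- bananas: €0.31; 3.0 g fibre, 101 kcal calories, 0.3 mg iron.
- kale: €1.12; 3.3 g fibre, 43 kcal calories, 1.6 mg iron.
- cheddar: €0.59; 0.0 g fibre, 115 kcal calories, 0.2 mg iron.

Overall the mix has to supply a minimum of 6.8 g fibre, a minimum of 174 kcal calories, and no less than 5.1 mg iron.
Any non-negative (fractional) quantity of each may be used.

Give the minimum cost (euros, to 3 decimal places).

Set it up as a linear program. Let x1 = servings of lentils, x2 = servings of bananas, x3 = servings of kale, x4 = servings of cheddar.
min 0.68x1 + 0.31x2 + 1.12x3 + 0.59x4 s.t.:
  12.5x1 + 3x2 + 3.3x3 ≥ 6.8   (fibre)
  182x1 + 101x2 + 43x3 + 115x4 ≥ 174   (calories)
  5.4x1 + 0.3x2 + 1.6x3 + 0.2x4 ≥ 5.1   (iron)
  x1, x2, x3, x4 ≥ 0.
The cheapest feasible vertex uses only lentils, bananas; kale, cheddar are not used. The calories and iron requirements are met with equality.
So lentils = 0.9432 servings, bananas = 0.02323 servings.
Objective = 0.68·0.9432 + 0.31·0.02323 = 0.64858.

€0.649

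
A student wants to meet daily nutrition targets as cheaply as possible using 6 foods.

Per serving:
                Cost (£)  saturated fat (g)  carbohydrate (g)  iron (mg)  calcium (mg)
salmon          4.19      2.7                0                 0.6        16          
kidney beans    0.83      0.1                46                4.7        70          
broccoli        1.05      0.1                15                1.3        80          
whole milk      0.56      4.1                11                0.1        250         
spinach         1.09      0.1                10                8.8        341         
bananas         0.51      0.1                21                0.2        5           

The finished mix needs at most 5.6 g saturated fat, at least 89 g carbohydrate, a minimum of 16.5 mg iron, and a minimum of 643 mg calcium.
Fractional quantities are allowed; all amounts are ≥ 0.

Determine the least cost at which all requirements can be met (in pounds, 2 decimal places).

Let x1 = servings of salmon, x2 = servings of kidney beans, x3 = servings of broccoli, x4 = servings of whole milk, x5 = servings of spinach, x6 = servings of bananas.
min 4.19x1 + 0.83x2 + 1.05x3 + 0.56x4 + 1.09x5 + 0.51x6 s.t.:
  2.7x1 + 0.1x2 + 0.1x3 + 4.1x4 + 0.1x5 + 0.1x6 ≤ 5.6   (saturated fat)
  46x2 + 15x3 + 11x4 + 10x5 + 21x6 ≥ 89   (carbohydrate)
  0.6x1 + 4.7x2 + 1.3x3 + 0.1x4 + 8.8x5 + 0.2x6 ≥ 16.5   (iron)
  16x1 + 70x2 + 80x3 + 250x4 + 341x5 + 5x6 ≥ 643   (calcium)
  x1, x2, x3, x4, x5, x6 ≥ 0.
The cheapest feasible vertex uses only kidney beans, whole milk, spinach; salmon, broccoli, bananas are not used. The carbohydrate, iron, calcium requirements are met with equality.
Solving gives x2 = 1.536, x4 = 0.7147, x5 = 1.046.
Objective = 0.83·1.536 + 0.56·0.7147 + 1.09·1.046 = 2.8153.

£2.82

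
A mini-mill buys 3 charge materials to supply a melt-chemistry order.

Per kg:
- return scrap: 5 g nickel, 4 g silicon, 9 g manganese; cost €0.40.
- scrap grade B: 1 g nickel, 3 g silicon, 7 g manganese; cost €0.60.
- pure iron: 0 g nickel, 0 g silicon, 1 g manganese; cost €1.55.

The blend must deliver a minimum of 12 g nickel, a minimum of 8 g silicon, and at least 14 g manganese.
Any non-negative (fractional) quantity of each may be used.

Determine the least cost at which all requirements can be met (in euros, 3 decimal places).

Let x1 = kg of return scrap, x2 = kg of scrap grade B, x3 = kg of pure iron.
min 0.4x1 + 0.6x2 + 1.55x3 subject to:
  5x1 + 1x2 ≥ 12   (nickel)
  4x1 + 3x2 ≥ 8   (silicon)
  9x1 + 7x2 + 1x3 ≥ 14   (manganese)
  x1, x2, x3 ≥ 0.
The optimal basis is {return scrap}; scrap grade B, pure iron drop out. The nickel requirement is met with equality.
That vertex is x1 = 2.4.
Objective = 0.4·2.4 = 0.96000.

€0.960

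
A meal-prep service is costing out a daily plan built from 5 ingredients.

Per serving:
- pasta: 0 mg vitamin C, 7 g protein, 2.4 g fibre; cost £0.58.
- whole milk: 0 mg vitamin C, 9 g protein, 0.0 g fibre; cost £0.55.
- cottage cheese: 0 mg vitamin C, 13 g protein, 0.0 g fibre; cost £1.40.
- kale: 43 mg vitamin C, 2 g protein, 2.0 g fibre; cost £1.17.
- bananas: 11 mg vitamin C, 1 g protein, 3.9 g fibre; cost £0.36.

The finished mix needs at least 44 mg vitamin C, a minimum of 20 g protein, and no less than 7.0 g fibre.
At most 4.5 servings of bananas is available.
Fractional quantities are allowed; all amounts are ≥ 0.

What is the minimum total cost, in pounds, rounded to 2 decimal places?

This is a linear program. Let x1 = servings of pasta, x2 = servings of whole milk, x3 = servings of cottage cheese, x4 = servings of kale, x5 = servings of bananas.
Minimize 0.58x1 + 0.55x2 + 1.4x3 + 1.17x4 + 0.36x5 with:
  43x4 + 11x5 ≥ 44   (vitamin C)
  7x1 + 9x2 + 13x3 + 2x4 + 1x5 ≥ 20   (protein)
  2.4x1 + 2x4 + 3.9x5 ≥ 7   (fibre)
  x5 ≤ 4.5
  x1, x2, x3, x4, x5 ≥ 0.
The optimal basis is {whole milk, kale, bananas}; pasta, cottage cheese drop out. The vitamin C, protein, fibre requirements are met with equality.
So whole milk = 1.916 servings, kale = 0.6493 servings, bananas = 1.462 servings.
Hence cost = 0.55·1.916 + 1.17·0.6493 + 0.36·1.462 = £2.3398.

£2.34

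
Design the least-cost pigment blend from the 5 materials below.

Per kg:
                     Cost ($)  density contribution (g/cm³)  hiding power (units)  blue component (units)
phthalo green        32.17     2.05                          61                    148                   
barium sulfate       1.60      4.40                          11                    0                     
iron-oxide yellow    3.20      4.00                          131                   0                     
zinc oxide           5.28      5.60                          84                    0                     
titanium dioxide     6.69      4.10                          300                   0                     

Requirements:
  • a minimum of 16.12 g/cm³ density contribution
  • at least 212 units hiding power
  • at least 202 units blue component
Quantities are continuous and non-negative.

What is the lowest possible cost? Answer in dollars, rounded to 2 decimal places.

Let x1 = kg of phthalo green, x2 = kg of barium sulfate, x3 = kg of iron-oxide yellow, x4 = kg of zinc oxide, x5 = kg of titanium dioxide.
min 32.17x1 + 1.6x2 + 3.2x3 + 5.28x4 + 6.69x5 s.t.:
  2.05x1 + 4.4x2 + 4x3 + 5.6x4 + 4.1x5 ≥ 16.12   (density contribution)
  61x1 + 11x2 + 131x3 + 84x4 + 300x5 ≥ 212   (hiding power)
  148x1 ≥ 202   (blue component)
  x1, x2, x3, x4, x5 ≥ 0.
The minimum-cost mix takes nothing from zinc oxide, titanium dioxide — only phthalo green, barium sulfate, iron-oxide yellow. Binding constraints: density contribution, hiding power, blue component.
Solving gives x1 = 1.365, x2 = 2.311, x3 = 0.7887.
Objective = 32.17·1.365 + 1.6·2.311 + 3.2·0.7887 = 50.1335.

$50.13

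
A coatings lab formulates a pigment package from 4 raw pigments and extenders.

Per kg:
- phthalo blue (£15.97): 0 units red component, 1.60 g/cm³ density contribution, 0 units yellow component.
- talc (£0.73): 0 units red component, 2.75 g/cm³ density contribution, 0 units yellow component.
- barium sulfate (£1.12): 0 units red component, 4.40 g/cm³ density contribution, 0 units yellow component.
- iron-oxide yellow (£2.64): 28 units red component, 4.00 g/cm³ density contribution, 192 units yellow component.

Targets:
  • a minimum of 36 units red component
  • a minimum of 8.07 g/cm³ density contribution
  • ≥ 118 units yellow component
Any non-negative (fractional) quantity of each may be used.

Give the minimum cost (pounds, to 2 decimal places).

£4.14

Treat it as an LP. Let x1 = kg of phthalo blue, x2 = kg of talc, x3 = kg of barium sulfate, x4 = kg of iron-oxide yellow.
Minimize 15.97x1 + 0.73x2 + 1.12x3 + 2.64x4 subject to:
  28x4 ≥ 36   (red component)
  1.6x1 + 2.75x2 + 4.4x3 + 4x4 ≥ 8.07   (density contribution)
  192x4 ≥ 118   (yellow component)
  x1, x2, x3, x4 ≥ 0.
The cheapest feasible vertex uses only barium sulfate, iron-oxide yellow; phthalo blue, talc are not used. The red component and density contribution requirements are met with equality.
Solving gives x3 = 0.6653, x4 = 1.286.
Cost = 1.12·0.6653 + 2.64·1.286 = 4.1402.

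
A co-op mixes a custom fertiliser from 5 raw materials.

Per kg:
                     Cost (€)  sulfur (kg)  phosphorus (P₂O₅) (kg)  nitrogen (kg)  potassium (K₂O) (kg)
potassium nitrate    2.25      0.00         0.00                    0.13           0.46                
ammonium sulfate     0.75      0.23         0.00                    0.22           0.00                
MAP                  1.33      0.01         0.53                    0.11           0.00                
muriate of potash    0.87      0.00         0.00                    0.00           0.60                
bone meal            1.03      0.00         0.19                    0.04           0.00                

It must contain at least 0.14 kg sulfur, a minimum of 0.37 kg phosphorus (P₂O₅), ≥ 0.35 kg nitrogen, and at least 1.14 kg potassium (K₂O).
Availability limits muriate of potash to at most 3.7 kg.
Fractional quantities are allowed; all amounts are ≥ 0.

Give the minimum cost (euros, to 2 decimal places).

This is a linear program. Let x1 = kg of potassium nitrate, x2 = kg of ammonium sulfate, x3 = kg of MAP, x4 = kg of muriate of potash, x5 = kg of bone meal.
min 2.25x1 + 0.75x2 + 1.33x3 + 0.87x4 + 1.03x5 s.t.:
  0.23x2 + 0.01x3 ≥ 0.14   (sulfur)
  0.53x3 + 0.19x5 ≥ 0.37   (phosphorus (P₂O₅))
  0.13x1 + 0.22x2 + 0.11x3 + 0.04x5 ≥ 0.35   (nitrogen)
  0.46x1 + 0.6x4 ≥ 1.14   (potassium (K₂O))
  x4 ≤ 3.7
  x1, x2, x3, x4, x5 ≥ 0.
The optimal basis is {ammonium sulfate, MAP, muriate of potash}; potassium nitrate, bone meal drop out. There the phosphorus (P₂O₅), nitrogen, potassium (K₂O) constraints are tight.
Solving gives x2 = 1.242, x3 = 0.6981, x4 = 1.9.
Objective = 0.75·1.242 + 1.33·0.6981 + 0.87·1.9 = 3.5130.

€3.51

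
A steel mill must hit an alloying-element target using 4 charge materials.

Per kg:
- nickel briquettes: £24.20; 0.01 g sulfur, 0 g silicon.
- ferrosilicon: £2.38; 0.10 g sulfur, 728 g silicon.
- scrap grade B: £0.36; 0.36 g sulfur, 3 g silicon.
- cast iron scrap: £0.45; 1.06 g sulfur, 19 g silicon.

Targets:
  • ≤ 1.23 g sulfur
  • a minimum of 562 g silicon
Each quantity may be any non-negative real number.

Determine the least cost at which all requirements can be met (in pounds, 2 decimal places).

Let x1 = kg of nickel briquettes, x2 = kg of ferrosilicon, x3 = kg of scrap grade B, x4 = kg of cast iron scrap.
Minimise 24.2x1 + 2.38x2 + 0.36x3 + 0.45x4 subject to:
  0.01x1 + 0.1x2 + 0.36x3 + 1.06x4 ≤ 1.23   (sulfur)
  728x2 + 3x3 + 19x4 ≥ 562   (silicon)
  x1, x2, x3, x4 ≥ 0.
The cheapest feasible vertex uses only ferrosilicon; nickel briquettes, scrap grade B, cast iron scrap are not used. The silicon requirement is met with equality.
So ferrosilicon = 0.772 kg.
Total cost: 2.38·0.772 = 1.8374.

£1.84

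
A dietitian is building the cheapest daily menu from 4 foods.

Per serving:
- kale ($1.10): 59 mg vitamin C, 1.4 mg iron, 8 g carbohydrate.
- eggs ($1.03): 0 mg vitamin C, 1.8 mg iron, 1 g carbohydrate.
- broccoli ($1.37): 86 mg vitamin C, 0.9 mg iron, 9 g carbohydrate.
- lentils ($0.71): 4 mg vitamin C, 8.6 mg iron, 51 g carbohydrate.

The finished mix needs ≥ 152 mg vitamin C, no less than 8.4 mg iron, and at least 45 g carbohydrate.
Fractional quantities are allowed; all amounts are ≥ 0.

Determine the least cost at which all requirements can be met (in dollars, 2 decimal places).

$2.94

Treat it as an LP. Let x1 = servings of kale, x2 = servings of eggs, x3 = servings of broccoli, x4 = servings of lentils.
Minimize 1.1x1 + 1.03x2 + 1.37x3 + 0.71x4 subject to:
  59x1 + 86x3 + 4x4 ≥ 152   (vitamin C)
  1.4x1 + 1.8x2 + 0.9x3 + 8.6x4 ≥ 8.4   (iron)
  8x1 + 1x2 + 9x3 + 51x4 ≥ 45   (carbohydrate)
  x1, x2, x3, x4 ≥ 0.
The minimum-cost mix takes nothing from kale, eggs — only broccoli, lentils. There the vitamin C and iron constraints are tight.
That vertex is x3 = 1.73, x4 = 0.7957.
Total cost: 1.37·1.73 + 0.71·0.7957 = 2.93505.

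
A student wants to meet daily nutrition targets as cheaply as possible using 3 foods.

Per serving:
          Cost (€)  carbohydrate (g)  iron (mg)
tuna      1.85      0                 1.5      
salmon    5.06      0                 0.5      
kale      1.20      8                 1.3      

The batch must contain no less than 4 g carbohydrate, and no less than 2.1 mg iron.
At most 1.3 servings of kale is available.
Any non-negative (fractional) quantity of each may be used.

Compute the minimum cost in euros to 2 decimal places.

Set it up as a linear program. Let x1 = servings of tuna, x2 = servings of salmon, x3 = servings of kale.
min 1.85x1 + 5.06x2 + 1.2x3 s.t.:
  8x3 ≥ 4   (carbohydrate)
  1.5x1 + 0.5x2 + 1.3x3 ≥ 2.1   (iron)
  x3 ≤ 1.3
  x1, x2, x3 ≥ 0.
The minimum-cost mix takes nothing from salmon — only tuna, kale. There the iron and the kale cap constraints are tight.
That vertex is x1 = 0.2733, x3 = 1.3.
Cost = 1.85·0.2733 + 1.2·1.3 = 2.0656.

€2.07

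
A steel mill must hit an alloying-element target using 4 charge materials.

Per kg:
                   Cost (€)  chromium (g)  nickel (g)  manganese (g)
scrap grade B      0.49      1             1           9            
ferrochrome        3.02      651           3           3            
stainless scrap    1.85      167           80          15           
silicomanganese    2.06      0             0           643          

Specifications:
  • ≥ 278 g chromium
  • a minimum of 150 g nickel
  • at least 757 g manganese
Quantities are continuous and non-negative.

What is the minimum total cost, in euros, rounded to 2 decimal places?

€5.80

Set it up as a linear program. Let x1 = kg of scrap grade B, x2 = kg of ferrochrome, x3 = kg of stainless scrap, x4 = kg of silicomanganese.
Minimize 0.49x1 + 3.02x2 + 1.85x3 + 2.06x4 s.t.:
  1x1 + 651x2 + 167x3 ≥ 278   (chromium)
  1x1 + 3x2 + 80x3 ≥ 150   (nickel)
  9x1 + 3x2 + 15x3 + 643x4 ≥ 757   (manganese)
  x1, x2, x3, x4 ≥ 0.
The optimal basis is {stainless scrap, silicomanganese}; scrap grade B, ferrochrome drop out. Binding constraints: nickel and manganese.
So stainless scrap = 1.875 kg, silicomanganese = 1.134 kg.
Cost = 1.85·1.875 + 2.06·1.134 = 5.8048.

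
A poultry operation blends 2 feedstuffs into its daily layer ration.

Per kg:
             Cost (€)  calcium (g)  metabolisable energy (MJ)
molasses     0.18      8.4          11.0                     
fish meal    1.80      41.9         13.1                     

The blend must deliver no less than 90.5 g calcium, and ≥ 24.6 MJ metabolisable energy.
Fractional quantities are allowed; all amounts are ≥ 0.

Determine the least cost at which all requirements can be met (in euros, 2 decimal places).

€1.94

Treat it as an LP. Let x1 = kg of molasses, x2 = kg of fish meal.
Minimize 0.18x1 + 1.8x2 s.t.:
  8.4x1 + 41.9x2 ≥ 90.5   (calcium)
  11x1 + 13.1x2 ≥ 24.6   (metabolisable energy)
  x1, x2 ≥ 0.
The minimum-cost mix takes nothing from fish meal — only molasses. Binding constraint: calcium.
Solving gives x1 = 10.77.
Hence cost = 0.18·10.77 = €1.9386.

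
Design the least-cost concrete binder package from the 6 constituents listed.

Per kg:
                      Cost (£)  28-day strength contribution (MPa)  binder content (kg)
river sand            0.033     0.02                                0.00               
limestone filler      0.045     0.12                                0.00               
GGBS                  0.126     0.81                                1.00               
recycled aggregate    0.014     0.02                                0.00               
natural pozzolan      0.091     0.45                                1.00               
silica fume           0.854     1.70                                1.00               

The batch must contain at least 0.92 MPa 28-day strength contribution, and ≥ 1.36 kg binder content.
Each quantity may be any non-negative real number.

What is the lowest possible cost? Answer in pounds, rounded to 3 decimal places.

£0.154

This is a linear program. Let x1 = kg of river sand, x2 = kg of limestone filler, x3 = kg of GGBS, x4 = kg of recycled aggregate, x5 = kg of natural pozzolan, x6 = kg of silica fume.
min 0.033x1 + 0.045x2 + 0.126x3 + 0.014x4 + 0.091x5 + 0.854x6 s.t.:
  0.02x1 + 0.12x2 + 0.81x3 + 0.02x4 + 0.45x5 + 1.7x6 ≥ 0.92   (28-day strength contribution)
  1x3 + 1x5 + 1x6 ≥ 1.36   (binder content)
  x1, x2, x3, x4, x5, x6 ≥ 0.
The minimum-cost mix takes nothing from river sand, limestone filler, recycled aggregate, silica fume — only GGBS, natural pozzolan. The 28-day strength contribution and binder content requirements are met with equality.
Solving gives x3 = 0.8556, x5 = 0.5044.
Hence cost = 0.126·0.8556 + 0.091·0.5044 = £0.15371.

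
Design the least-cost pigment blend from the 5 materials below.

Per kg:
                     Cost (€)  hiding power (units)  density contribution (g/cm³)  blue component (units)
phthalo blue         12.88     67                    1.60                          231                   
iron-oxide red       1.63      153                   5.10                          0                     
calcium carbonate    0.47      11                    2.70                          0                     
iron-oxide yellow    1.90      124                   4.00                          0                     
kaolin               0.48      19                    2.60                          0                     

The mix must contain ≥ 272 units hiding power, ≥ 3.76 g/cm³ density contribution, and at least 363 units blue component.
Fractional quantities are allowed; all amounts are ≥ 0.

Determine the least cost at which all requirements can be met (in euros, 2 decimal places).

€22.02

Let x1 = kg of phthalo blue, x2 = kg of iron-oxide red, x3 = kg of calcium carbonate, x4 = kg of iron-oxide yellow, x5 = kg of kaolin.
Minimize 12.88x1 + 1.63x2 + 0.47x3 + 1.9x4 + 0.48x5 subject to:
  67x1 + 153x2 + 11x3 + 124x4 + 19x5 ≥ 272   (hiding power)
  1.6x1 + 5.1x2 + 2.7x3 + 4x4 + 2.6x5 ≥ 3.76   (density contribution)
  231x1 ≥ 363   (blue component)
  x1, x2, x3, x4, x5 ≥ 0.
The minimum-cost mix takes nothing from calcium carbonate, iron-oxide yellow, kaolin — only phthalo blue, iron-oxide red. Binding constraints: hiding power and blue component.
That vertex is x1 = 1.5714, x2 = 1.0896.
Hence cost = 12.88·1.5714 + 1.63·1.0896 = €22.0157.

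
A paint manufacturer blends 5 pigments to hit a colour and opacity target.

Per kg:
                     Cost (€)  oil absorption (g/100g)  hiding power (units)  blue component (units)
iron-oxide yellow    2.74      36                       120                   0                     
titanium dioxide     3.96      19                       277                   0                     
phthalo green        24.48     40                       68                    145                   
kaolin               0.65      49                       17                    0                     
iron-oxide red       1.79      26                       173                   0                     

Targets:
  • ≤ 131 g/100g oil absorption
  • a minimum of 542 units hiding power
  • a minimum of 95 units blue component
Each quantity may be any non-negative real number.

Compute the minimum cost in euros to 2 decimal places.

€21.19

Let x1 = kg of iron-oxide yellow, x2 = kg of titanium dioxide, x3 = kg of phthalo green, x4 = kg of kaolin, x5 = kg of iron-oxide red.
min 2.74x1 + 3.96x2 + 24.48x3 + 0.65x4 + 1.79x5 subject to:
  36x1 + 19x2 + 40x3 + 49x4 + 26x5 ≤ 131   (oil absorption)
  120x1 + 277x2 + 68x3 + 17x4 + 173x5 ≥ 542   (hiding power)
  145x3 ≥ 95   (blue component)
  x1, x2, x3, x4, x5 ≥ 0.
At the optimum only phthalo green, iron-oxide red are positive (iron-oxide yellow, titanium dioxide, kaolin = 0). Binding constraints: hiding power and blue component.
So phthalo green = 0.6552 kg, iron-oxide red = 2.875 kg.
Total cost: 24.48·0.6552 + 1.79·2.875 = 21.1855.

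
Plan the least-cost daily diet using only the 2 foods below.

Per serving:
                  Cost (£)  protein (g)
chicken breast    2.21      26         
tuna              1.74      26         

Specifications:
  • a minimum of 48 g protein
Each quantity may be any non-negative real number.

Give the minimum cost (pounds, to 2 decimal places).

This is a linear program. Let x1 = servings of chicken breast, x2 = servings of tuna.
min 2.21x1 + 1.74x2 with:
  26x1 + 26x2 ≥ 48   (protein)
  x1, x2 ≥ 0.
The minimum-cost mix takes nothing from chicken breast — only tuna. The protein requirement is met with equality.
Optimal quantities: tuna = 1.846 servings.
Total cost: 1.74·1.846 = 3.2120.

£3.21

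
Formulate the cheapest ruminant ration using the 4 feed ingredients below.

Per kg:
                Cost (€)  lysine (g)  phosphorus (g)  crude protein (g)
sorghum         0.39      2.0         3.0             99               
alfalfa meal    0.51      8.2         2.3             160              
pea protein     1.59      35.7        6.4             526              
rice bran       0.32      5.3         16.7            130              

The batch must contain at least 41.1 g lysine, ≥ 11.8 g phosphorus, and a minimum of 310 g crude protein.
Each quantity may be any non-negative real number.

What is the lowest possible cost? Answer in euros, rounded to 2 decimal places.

Treat it as an LP. Let x1 = kg of sorghum, x2 = kg of alfalfa meal, x3 = kg of pea protein, x4 = kg of rice bran.
Minimise 0.39x1 + 0.51x2 + 1.59x3 + 0.32x4 s.t.:
  2x1 + 8.2x2 + 35.7x3 + 5.3x4 ≥ 41.1   (lysine)
  3x1 + 2.3x2 + 6.4x3 + 16.7x4 ≥ 11.8   (phosphorus)
  99x1 + 160x2 + 526x3 + 130x4 ≥ 310   (crude protein)
  x1, x2, x3, x4 ≥ 0.
The minimum-cost mix takes nothing from sorghum, alfalfa meal — only pea protein, rice bran. Binding constraints: lysine and phosphorus.
So pea protein = 1.109 kg, rice bran = 0.2814 kg.
Hence cost = 1.59·1.109 + 0.32·0.2814 = €1.8534.

€1.85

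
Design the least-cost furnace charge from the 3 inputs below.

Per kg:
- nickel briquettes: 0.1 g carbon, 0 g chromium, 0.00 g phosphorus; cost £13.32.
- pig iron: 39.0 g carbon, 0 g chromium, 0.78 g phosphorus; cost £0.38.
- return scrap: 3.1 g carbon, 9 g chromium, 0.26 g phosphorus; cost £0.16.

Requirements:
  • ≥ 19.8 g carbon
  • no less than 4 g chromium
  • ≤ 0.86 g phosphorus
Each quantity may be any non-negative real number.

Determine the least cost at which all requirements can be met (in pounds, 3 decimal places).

Let x1 = kg of nickel briquettes, x2 = kg of pig iron, x3 = kg of return scrap.
min 13.32x1 + 0.38x2 + 0.16x3 subject to:
  0.1x1 + 39x2 + 3.1x3 ≥ 19.8   (carbon)
  9x3 ≥ 4   (chromium)
  0.78x2 + 0.26x3 ≤ 0.86   (phosphorus)
  x1, x2, x3 ≥ 0.
At the optimum only pig iron, return scrap are positive (nickel briquettes = 0). The carbon and chromium requirements are met with equality.
Solving gives x2 = 0.4724, x3 = 0.4444.
Hence cost = 0.38·0.4724 + 0.16·0.4444 = £0.25062.

£0.251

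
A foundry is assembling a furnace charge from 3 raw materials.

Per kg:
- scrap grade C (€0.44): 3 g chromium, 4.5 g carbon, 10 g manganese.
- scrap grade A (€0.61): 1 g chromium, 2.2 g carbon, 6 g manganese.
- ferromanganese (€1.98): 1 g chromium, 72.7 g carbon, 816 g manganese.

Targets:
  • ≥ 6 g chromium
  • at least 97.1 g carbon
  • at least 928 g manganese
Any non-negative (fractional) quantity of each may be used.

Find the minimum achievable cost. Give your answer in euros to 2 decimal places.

€3.15

This is a linear program. Let x1 = kg of scrap grade C, x2 = kg of scrap grade A, x3 = kg of ferromanganese.
Minimize 0.44x1 + 0.61x2 + 1.98x3 subject to:
  3x1 + 1x2 + 1x3 ≥ 6   (chromium)
  4.5x1 + 2.2x2 + 72.7x3 ≥ 97.1   (carbon)
  10x1 + 6x2 + 816x3 ≥ 928   (manganese)
  x1, x2, x3 ≥ 0.
The cheapest feasible vertex uses only scrap grade C, ferromanganese; scrap grade A is not used. Binding constraints: chromium and carbon.
That vertex is x1 = 1.588, x3 = 1.237.
Objective = 0.44·1.588 + 1.98·1.237 = 3.1480.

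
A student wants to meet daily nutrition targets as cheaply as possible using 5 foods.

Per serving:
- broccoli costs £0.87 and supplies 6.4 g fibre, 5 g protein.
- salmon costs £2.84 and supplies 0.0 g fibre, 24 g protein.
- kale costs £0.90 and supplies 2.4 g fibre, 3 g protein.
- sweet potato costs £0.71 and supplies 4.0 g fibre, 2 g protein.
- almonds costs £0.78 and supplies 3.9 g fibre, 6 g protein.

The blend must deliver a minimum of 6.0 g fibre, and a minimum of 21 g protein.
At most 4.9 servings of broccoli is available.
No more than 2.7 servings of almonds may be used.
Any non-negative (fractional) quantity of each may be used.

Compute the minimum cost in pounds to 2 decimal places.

Let x1 = servings of broccoli, x2 = servings of salmon, x3 = servings of kale, x4 = servings of sweet potato, x5 = servings of almonds.
Minimize 0.87x1 + 2.84x2 + 0.9x3 + 0.71x4 + 0.78x5 s.t.:
  6.4x1 + 2.4x3 + 4x4 + 3.9x5 ≥ 6   (fibre)
  5x1 + 24x2 + 3x3 + 2x4 + 6x5 ≥ 21   (protein)
  x1 ≤ 4.9
  x5 ≤ 2.7
  x1, x2, x3, x4, x5 ≥ 0.
At the optimum only salmon, almonds are positive (broccoli, kale, sweet potato = 0). The fibre and protein requirements are met with equality.
So salmon = 0.4904 servings, almonds = 1.538 servings.
Total cost: 2.84·0.4904 + 0.78·1.538 = 2.5924.

£2.59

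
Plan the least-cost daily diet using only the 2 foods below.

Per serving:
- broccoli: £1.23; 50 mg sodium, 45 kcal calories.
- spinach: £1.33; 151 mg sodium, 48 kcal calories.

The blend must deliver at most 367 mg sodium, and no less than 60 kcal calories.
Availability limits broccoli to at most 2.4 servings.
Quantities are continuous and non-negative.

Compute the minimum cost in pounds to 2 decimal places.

£1.64

Let x1 = servings of broccoli, x2 = servings of spinach.
Minimise 1.23x1 + 1.33x2 subject to:
  50x1 + 151x2 ≤ 367   (sodium)
  45x1 + 48x2 ≥ 60   (calories)
  x1 ≤ 2.4
  x1, x2 ≥ 0.
The optimal basis is {broccoli}; spinach drops out. The calories requirement is met with equality.
So broccoli = 1.333 servings.
Hence cost = 1.23·1.333 = £1.6396.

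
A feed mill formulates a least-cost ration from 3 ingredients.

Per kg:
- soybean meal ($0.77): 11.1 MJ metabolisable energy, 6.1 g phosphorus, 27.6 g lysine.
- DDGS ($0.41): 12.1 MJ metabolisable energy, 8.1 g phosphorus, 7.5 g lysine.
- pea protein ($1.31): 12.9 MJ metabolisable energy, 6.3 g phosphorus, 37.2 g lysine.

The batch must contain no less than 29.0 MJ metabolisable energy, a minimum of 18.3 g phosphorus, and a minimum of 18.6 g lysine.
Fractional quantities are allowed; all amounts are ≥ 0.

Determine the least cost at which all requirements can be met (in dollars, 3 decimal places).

$0.995

Let x1 = kg of soybean meal, x2 = kg of DDGS, x3 = kg of pea protein.
min 0.77x1 + 0.41x2 + 1.31x3 subject to:
  11.1x1 + 12.1x2 + 12.9x3 ≥ 29   (metabolisable energy)
  6.1x1 + 8.1x2 + 6.3x3 ≥ 18.3   (phosphorus)
  27.6x1 + 7.5x2 + 37.2x3 ≥ 18.6   (lysine)
  x1, x2, x3 ≥ 0.
The minimum-cost mix takes nothing from pea protein — only soybean meal, DDGS. There the metabolisable energy and lysine constraints are tight.
Optimal quantities: soybean meal = 0.03015 kg, DDGS = 2.369 kg.
Hence cost = 0.77·0.03015 + 0.41·2.369 = $0.99451.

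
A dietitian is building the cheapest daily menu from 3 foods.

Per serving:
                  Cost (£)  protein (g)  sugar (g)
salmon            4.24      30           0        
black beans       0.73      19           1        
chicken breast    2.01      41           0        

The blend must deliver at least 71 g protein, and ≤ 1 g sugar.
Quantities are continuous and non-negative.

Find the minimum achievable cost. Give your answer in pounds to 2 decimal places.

£3.28

Let x1 = servings of salmon, x2 = servings of black beans, x3 = servings of chicken breast.
Minimise 4.24x1 + 0.73x2 + 2.01x3 s.t.:
  30x1 + 19x2 + 41x3 ≥ 71   (protein)
  1x2 ≤ 1   (sugar)
  x1, x2, x3 ≥ 0.
The cheapest feasible vertex uses only black beans, chicken breast; salmon is not used. Binding constraints: protein and sugar.
That vertex is x2 = 1, x3 = 1.268.
Hence cost = 0.73·1 + 2.01·1.268 = £3.2787.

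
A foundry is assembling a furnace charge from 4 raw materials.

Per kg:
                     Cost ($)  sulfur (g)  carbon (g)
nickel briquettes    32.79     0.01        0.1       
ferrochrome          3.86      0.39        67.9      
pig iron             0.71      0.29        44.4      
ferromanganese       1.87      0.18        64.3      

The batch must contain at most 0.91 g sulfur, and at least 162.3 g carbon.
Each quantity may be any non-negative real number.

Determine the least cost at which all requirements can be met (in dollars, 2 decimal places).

$3.12

Let x1 = kg of nickel briquettes, x2 = kg of ferrochrome, x3 = kg of pig iron, x4 = kg of ferromanganese.
min 32.79x1 + 3.86x2 + 0.71x3 + 1.87x4 s.t.:
  0.01x1 + 0.39x2 + 0.29x3 + 0.18x4 ≤ 0.91   (sulfur)
  0.1x1 + 67.9x2 + 44.4x3 + 64.3x4 ≥ 162.3   (carbon)
  x1, x2, x3, x4 ≥ 0.
The cheapest feasible vertex uses only pig iron, ferromanganese; nickel briquettes, ferrochrome are not used. The sulfur and carbon requirements are met with equality.
Optimal quantities: pig iron = 2.75 kg, ferromanganese = 0.6253 kg.
Objective = 0.71·2.75 + 1.87·0.6253 = 3.1218.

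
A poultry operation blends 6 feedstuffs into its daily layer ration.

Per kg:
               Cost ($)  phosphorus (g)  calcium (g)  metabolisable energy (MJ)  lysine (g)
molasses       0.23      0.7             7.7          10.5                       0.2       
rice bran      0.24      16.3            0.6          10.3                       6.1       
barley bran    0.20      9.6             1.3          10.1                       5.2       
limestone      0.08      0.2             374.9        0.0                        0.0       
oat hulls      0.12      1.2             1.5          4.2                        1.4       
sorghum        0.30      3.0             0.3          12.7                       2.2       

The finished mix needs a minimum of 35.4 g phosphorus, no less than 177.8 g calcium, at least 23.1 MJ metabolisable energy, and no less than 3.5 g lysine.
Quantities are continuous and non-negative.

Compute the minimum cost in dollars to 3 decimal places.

Let x1 = kg of molasses, x2 = kg of rice bran, x3 = kg of barley bran, x4 = kg of limestone, x5 = kg of oat hulls, x6 = kg of sorghum.
min 0.23x1 + 0.24x2 + 0.2x3 + 0.08x4 + 0.12x5 + 0.3x6 with:
  0.7x1 + 16.3x2 + 9.6x3 + 0.2x4 + 1.2x5 + 3x6 ≥ 35.4   (phosphorus)
  7.7x1 + 0.6x2 + 1.3x3 + 374.9x4 + 1.5x5 + 0.3x6 ≥ 177.8   (calcium)
  10.5x1 + 10.3x2 + 10.1x3 + 4.2x5 + 12.7x6 ≥ 23.1   (metabolisable energy)
  0.2x1 + 6.1x2 + 5.2x3 + 1.4x5 + 2.2x6 ≥ 3.5   (lysine)
  x1, x2, x3, x4, x5, x6 ≥ 0.
The cheapest feasible vertex uses only rice bran, barley bran, limestone; molasses, oat hulls, sorghum are not used. The phosphorus, calcium, metabolisable energy requirements are met with equality.
So rice bran = 2.051 kg, barley bran = 0.1959 kg, limestone = 0.4703 kg.
Total cost: 0.24·2.051 + 0.2·0.1959 + 0.08·0.4703 = 0.56904.

$0.569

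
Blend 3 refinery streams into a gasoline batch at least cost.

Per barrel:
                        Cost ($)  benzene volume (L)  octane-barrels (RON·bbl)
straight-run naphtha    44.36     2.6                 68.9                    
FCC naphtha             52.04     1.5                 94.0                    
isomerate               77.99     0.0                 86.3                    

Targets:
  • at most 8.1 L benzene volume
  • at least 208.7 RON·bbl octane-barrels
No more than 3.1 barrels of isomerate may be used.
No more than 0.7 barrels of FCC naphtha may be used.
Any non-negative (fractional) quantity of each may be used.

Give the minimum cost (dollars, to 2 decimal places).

$128.43

Treat it as an LP. Let x1 = barrels of straight-run naphtha, x2 = barrels of FCC naphtha, x3 = barrels of isomerate.
min 44.36x1 + 52.04x2 + 77.99x3 subject to:
  2.6x1 + 1.5x2 ≤ 8.1   (benzene volume)
  68.9x1 + 94x2 + 86.3x3 ≥ 208.7   (octane-barrels)
  x3 ≤ 3.1
  x2 ≤ 0.7
  x1, x2, x3 ≥ 0.
The minimum-cost mix takes nothing from isomerate — only straight-run naphtha, FCC naphtha. The octane-barrels and the FCC naphtha cap requirements are met with equality.
So straight-run naphtha = 2.074 barrels, FCC naphtha = 0.7 barrels.
Total cost: 44.36·2.074 + 52.04·0.7 = 128.4306.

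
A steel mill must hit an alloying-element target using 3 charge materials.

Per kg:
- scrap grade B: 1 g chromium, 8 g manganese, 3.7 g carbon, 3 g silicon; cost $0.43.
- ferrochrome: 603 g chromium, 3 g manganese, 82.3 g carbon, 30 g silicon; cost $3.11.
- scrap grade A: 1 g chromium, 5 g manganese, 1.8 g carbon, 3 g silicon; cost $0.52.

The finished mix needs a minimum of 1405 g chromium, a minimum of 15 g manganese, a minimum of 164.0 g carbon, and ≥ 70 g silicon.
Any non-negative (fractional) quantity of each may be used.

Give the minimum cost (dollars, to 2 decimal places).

$7.67

Set it up as a linear program. Let x1 = kg of scrap grade B, x2 = kg of ferrochrome, x3 = kg of scrap grade A.
min 0.43x1 + 3.11x2 + 0.52x3 s.t.:
  1x1 + 603x2 + 1x3 ≥ 1405   (chromium)
  8x1 + 3x2 + 5x3 ≥ 15   (manganese)
  3.7x1 + 82.3x2 + 1.8x3 ≥ 164   (carbon)
  3x1 + 30x2 + 3x3 ≥ 70   (silicon)
  x1, x2, x3 ≥ 0.
The cheapest feasible vertex uses only scrap grade B, ferrochrome; scrap grade A is not used. There the chromium and manganese constraints are tight.
So scrap grade B = 1.002 kg, ferrochrome = 2.328 kg.
Cost = 0.43·1.002 + 3.11·2.328 = 7.6709.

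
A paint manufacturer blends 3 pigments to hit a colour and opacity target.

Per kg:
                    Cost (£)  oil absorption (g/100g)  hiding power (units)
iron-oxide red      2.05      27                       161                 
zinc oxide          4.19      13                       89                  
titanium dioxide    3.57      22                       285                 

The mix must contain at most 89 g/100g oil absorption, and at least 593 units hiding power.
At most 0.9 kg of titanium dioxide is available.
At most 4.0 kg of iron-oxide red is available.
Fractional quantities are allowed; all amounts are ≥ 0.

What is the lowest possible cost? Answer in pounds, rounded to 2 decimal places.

Let x1 = kg of iron-oxide red, x2 = kg of zinc oxide, x3 = kg of titanium dioxide.
Minimise 2.05x1 + 4.19x2 + 3.57x3 with:
  27x1 + 13x2 + 22x3 ≤ 89   (oil absorption)
  161x1 + 89x2 + 285x3 ≥ 593   (hiding power)
  x3 ≤ 0.9
  x1 ≤ 4
  x1, x2, x3 ≥ 0.
The cheapest feasible vertex uses only iron-oxide red, titanium dioxide; zinc oxide is not used. There the hiding power and the titanium dioxide cap constraints are tight.
Optimal quantities: iron-oxide red = 2.09 kg, titanium dioxide = 0.9 kg.
Objective = 2.05·2.09 + 3.57·0.9 = 7.4975.

£7.50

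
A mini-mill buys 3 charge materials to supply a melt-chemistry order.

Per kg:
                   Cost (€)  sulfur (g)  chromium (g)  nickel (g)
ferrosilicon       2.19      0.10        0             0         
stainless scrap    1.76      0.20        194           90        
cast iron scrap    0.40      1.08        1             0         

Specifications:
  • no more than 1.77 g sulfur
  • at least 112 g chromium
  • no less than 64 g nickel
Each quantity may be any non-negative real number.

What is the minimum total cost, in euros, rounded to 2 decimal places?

Let x1 = kg of ferrosilicon, x2 = kg of stainless scrap, x3 = kg of cast iron scrap.
Minimize 2.19x1 + 1.76x2 + 0.4x3 with:
  0.1x1 + 0.2x2 + 1.08x3 ≤ 1.77   (sulfur)
  194x2 + 1x3 ≥ 112   (chromium)
  90x2 ≥ 64   (nickel)
  x1, x2, x3 ≥ 0.
The cheapest feasible vertex uses only stainless scrap; ferrosilicon, cast iron scrap are not used. Binding constraint: nickel.
Solving gives x2 = 0.7111.
Objective = 1.76·0.7111 = 1.2515.

€1.25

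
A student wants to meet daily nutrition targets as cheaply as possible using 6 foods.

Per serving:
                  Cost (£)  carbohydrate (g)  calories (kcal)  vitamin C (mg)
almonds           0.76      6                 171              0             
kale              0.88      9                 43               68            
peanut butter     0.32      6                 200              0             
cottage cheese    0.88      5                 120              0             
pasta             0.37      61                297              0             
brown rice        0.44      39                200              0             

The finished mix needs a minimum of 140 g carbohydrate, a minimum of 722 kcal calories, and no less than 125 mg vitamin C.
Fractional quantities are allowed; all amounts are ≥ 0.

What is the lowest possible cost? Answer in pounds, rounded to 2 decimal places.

£2.42

This is a linear program. Let x1 = servings of almonds, x2 = servings of kale, x3 = servings of peanut butter, x4 = servings of cottage cheese, x5 = servings of pasta, x6 = servings of brown rice.
Minimize 0.76x1 + 0.88x2 + 0.32x3 + 0.88x4 + 0.37x5 + 0.44x6 s.t.:
  6x1 + 9x2 + 6x3 + 5x4 + 61x5 + 39x6 ≥ 140   (carbohydrate)
  171x1 + 43x2 + 200x3 + 120x4 + 297x5 + 200x6 ≥ 722   (calories)
  68x2 ≥ 125   (vitamin C)
  x1, x2, x3, x4, x5, x6 ≥ 0.
The optimal basis is {kale, pasta}; almonds, peanut butter, cottage cheese, brown rice drop out. There the calories and vitamin C constraints are tight.
That vertex is x2 = 1.838, x5 = 2.165.
Objective = 0.88·1.838 + 0.37·2.165 = 2.4185.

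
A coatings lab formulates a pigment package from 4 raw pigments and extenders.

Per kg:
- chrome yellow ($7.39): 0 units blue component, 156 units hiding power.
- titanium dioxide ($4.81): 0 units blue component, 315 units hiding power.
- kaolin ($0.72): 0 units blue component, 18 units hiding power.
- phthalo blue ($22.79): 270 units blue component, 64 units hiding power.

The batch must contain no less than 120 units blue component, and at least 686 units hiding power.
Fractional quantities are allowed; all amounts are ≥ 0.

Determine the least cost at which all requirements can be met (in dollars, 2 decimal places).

$20.17

Let x1 = kg of chrome yellow, x2 = kg of titanium dioxide, x3 = kg of kaolin, x4 = kg of phthalo blue.
Minimise 7.39x1 + 4.81x2 + 0.72x3 + 22.79x4 with:
  270x4 ≥ 120   (blue component)
  156x1 + 315x2 + 18x3 + 64x4 ≥ 686   (hiding power)
  x1, x2, x3, x4 ≥ 0.
The minimum-cost mix takes nothing from chrome yellow, kaolin — only titanium dioxide, phthalo blue. Binding constraints: blue component and hiding power.
So titanium dioxide = 2.087 kg, phthalo blue = 0.4444 kg.
Total cost: 4.81·2.087 + 22.79·0.4444 = 20.1663.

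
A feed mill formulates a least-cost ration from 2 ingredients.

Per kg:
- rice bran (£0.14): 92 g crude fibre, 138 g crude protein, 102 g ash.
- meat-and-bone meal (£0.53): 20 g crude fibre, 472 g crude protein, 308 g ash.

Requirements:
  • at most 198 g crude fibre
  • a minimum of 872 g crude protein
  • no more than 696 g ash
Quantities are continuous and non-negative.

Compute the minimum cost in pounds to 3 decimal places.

£0.951

Treat it as an LP. Let x1 = kg of rice bran, x2 = kg of meat-and-bone meal.
Minimise 0.14x1 + 0.53x2 with:
  92x1 + 20x2 ≤ 198   (crude fibre)
  138x1 + 472x2 ≥ 872   (crude protein)
  102x1 + 308x2 ≤ 696   (ash)
  x1, x2 ≥ 0.
Both inputs are positive at the optimum. The crude fibre and crude protein requirements are met with equality.
Optimal quantities: rice bran = 1.869 kg, meat-and-bone meal = 1.301 kg.
Objective = 0.14·1.869 + 0.53·1.301 = 0.95119.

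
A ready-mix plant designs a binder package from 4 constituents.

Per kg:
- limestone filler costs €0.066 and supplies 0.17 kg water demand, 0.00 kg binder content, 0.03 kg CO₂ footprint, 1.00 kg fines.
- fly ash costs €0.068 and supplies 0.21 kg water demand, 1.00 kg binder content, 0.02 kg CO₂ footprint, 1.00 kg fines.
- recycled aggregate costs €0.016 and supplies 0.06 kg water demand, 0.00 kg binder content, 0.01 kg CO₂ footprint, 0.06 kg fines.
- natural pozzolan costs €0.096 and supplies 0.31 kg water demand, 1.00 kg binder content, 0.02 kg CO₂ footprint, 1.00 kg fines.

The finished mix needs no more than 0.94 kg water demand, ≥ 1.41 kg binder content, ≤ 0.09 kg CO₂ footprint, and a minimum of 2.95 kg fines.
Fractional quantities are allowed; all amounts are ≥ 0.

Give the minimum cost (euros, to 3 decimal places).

Let x1 = kg of limestone filler, x2 = kg of fly ash, x3 = kg of recycled aggregate, x4 = kg of natural pozzolan.
min 0.066x1 + 0.068x2 + 0.016x3 + 0.096x4 s.t.:
  0.17x1 + 0.21x2 + 0.06x3 + 0.31x4 ≤ 0.94   (water demand)
  1x2 + 1x4 ≥ 1.41   (binder content)
  0.03x1 + 0.02x2 + 0.01x3 + 0.02x4 ≤ 0.09   (CO₂ footprint)
  1x1 + 1x2 + 0.06x3 + 1x4 ≥ 2.95   (fines)
  x1, x2, x3, x4 ≥ 0.
The optimal basis is {limestone filler, fly ash}; recycled aggregate, natural pozzolan drop out. There the binder content and fines constraints are tight.
Optimal quantities: limestone filler = 1.54 kg, fly ash = 1.41 kg.
Total cost: 0.066·1.54 + 0.068·1.41 = 0.19752.

€0.198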